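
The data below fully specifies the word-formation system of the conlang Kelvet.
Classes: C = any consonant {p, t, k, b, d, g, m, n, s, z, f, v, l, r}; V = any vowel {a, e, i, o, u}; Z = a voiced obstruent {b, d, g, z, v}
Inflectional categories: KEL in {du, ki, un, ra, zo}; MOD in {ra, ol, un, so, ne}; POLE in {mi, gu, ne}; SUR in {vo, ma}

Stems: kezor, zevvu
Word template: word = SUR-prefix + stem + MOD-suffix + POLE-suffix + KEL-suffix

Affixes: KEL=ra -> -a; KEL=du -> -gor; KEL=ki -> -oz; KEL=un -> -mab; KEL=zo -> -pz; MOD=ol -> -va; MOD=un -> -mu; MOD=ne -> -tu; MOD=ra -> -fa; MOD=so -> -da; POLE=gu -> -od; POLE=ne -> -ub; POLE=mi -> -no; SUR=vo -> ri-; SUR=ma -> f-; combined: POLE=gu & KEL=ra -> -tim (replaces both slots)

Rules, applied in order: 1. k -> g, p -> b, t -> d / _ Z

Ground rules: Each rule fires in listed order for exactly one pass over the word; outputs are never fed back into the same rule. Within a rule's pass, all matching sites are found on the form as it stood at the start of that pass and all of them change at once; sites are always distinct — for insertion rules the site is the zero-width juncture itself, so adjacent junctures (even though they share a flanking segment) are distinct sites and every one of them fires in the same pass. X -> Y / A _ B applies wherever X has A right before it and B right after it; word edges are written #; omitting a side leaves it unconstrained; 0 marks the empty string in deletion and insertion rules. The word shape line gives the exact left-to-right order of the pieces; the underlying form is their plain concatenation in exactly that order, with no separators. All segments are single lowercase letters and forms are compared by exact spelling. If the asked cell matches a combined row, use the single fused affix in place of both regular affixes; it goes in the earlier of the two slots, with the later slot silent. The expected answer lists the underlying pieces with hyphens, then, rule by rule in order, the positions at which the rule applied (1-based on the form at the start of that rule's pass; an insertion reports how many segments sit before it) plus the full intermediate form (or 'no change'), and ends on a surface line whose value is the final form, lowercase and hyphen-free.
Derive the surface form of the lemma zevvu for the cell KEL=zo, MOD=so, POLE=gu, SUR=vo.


underlying: ri-zevvu-da-od-pz
1. k -> g, p -> b, t -> d / _ Z: fires at position(s) 12: rizevvudaodbz
surface: rizevvudaodbz


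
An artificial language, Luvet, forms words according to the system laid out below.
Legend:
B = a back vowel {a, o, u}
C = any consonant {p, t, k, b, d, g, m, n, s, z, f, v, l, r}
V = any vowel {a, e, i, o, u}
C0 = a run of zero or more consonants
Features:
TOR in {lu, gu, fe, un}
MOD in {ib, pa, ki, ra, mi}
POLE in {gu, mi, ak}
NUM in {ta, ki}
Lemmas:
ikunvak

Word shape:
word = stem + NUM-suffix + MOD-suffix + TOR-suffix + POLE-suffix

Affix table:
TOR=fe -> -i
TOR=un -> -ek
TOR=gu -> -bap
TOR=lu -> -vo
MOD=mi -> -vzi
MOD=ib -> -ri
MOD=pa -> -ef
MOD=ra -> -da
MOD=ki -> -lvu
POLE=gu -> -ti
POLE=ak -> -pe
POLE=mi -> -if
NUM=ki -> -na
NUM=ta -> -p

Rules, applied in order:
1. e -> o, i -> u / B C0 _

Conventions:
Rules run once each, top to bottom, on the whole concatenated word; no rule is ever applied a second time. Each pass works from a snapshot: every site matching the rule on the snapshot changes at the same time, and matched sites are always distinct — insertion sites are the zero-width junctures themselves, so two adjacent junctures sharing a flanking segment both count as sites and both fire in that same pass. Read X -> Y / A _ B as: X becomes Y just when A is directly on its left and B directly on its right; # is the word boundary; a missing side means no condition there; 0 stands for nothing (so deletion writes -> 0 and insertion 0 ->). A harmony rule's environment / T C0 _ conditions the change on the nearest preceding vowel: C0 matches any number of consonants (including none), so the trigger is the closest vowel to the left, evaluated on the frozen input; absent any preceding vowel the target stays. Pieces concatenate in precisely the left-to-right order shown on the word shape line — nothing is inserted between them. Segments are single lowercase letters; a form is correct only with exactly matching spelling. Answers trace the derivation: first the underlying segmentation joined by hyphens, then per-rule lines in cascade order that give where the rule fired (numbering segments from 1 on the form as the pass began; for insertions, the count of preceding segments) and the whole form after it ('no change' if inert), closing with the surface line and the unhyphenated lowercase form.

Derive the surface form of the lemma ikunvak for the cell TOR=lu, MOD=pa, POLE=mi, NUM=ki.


underlying: ikunvak-na-ef-vo-if
1. e -> o, i -> u / B C0 _: fires at position(s) 10, 14: ikunvaknaofvouf
surface: ikunvaknaofvouf


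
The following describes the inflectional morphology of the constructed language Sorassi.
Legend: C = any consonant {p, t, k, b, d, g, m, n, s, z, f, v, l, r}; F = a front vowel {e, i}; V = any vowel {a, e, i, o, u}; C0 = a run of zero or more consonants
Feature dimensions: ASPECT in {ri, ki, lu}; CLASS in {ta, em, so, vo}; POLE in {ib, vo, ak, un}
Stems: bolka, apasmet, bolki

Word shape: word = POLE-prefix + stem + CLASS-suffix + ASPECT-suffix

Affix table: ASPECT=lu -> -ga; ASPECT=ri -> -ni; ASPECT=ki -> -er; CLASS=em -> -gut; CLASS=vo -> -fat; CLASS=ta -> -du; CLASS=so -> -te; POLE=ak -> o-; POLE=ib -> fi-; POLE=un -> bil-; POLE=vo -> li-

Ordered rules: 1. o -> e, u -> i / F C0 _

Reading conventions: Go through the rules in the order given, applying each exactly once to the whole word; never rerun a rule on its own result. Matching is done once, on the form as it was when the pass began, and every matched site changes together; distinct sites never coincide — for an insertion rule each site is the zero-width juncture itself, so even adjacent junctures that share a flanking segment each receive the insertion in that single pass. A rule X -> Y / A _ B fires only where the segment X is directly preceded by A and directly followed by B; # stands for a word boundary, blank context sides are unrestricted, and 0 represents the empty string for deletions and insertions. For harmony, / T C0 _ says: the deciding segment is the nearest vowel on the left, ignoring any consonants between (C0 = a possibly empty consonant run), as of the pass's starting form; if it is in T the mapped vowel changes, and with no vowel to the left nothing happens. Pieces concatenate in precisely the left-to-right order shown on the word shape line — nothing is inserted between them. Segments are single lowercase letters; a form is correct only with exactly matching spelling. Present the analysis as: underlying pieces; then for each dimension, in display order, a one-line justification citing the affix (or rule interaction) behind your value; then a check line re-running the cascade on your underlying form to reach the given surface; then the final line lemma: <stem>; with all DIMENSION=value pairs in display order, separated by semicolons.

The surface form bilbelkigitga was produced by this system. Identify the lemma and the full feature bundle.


underlying: bil-bolki-gut-ga
ASPECT=lu - signalled by the affix -ga
CLASS=em - signalled by the affix -gut
POLE=un - signalled by the affix bil-
check: bilbolkigutga -> bilbelkigitga
lemma: bolki; ASPECT=lu; CLASS=em; POLE=un


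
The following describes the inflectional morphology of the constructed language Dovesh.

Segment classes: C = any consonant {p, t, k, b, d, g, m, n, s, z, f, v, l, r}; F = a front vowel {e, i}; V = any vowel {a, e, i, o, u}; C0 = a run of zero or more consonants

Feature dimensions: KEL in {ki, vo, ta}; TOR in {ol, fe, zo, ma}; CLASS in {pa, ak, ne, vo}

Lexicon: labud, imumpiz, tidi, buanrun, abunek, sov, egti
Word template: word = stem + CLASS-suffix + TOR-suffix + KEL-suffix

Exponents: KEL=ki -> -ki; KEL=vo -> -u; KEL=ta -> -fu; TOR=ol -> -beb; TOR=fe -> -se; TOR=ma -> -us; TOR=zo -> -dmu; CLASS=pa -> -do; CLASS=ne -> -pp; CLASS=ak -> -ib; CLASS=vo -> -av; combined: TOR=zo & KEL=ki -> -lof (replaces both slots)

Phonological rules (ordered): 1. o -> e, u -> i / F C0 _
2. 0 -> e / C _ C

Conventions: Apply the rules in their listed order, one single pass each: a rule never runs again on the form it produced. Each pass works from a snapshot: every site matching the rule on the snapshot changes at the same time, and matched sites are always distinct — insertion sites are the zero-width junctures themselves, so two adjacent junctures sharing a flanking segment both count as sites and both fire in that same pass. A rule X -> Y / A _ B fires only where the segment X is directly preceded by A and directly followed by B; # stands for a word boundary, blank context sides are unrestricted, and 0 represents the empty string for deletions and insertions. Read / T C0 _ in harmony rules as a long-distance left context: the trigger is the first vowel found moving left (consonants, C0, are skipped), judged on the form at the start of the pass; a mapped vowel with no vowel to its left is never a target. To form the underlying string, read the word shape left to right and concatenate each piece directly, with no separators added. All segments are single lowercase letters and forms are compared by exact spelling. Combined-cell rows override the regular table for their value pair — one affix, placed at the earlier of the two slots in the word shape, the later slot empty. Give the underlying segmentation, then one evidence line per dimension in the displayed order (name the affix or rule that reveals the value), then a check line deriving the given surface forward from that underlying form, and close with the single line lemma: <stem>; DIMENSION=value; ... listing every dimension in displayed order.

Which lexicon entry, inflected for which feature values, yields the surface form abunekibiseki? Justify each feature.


underlying: abunek-ib-us-ki
KEL=ki - signalled by the affix -ki
TOR=ma - signalled by the affix -us
CLASS=ak - signalled by the affix -ib
check: abunekibuski -> abunekibiski -> abunekibiseki
lemma: abunek; KEL=ki; TOR=ma; CLASS=ak


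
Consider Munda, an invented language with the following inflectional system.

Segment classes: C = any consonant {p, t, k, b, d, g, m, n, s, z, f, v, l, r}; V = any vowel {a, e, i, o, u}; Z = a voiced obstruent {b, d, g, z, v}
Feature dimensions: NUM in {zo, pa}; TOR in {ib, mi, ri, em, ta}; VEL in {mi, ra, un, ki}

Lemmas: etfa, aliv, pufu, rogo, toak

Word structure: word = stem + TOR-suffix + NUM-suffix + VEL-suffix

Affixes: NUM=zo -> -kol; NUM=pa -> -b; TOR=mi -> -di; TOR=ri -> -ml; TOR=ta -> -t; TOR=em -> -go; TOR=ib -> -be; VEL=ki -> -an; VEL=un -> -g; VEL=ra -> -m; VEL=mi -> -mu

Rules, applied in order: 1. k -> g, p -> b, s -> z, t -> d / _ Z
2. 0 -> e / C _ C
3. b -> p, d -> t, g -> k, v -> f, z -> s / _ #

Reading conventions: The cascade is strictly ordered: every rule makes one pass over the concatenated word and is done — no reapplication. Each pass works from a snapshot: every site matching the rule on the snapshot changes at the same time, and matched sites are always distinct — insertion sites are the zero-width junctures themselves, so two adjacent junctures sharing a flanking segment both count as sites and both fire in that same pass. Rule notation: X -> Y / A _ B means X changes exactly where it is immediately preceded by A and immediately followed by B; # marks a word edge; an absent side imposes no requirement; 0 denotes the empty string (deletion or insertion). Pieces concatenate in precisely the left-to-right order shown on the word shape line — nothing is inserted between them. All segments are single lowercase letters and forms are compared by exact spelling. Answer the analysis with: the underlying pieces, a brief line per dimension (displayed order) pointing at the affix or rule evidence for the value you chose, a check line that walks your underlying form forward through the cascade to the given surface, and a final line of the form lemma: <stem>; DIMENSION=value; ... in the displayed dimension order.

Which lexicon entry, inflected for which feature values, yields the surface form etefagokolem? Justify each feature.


underlying: etfa-go-kol-m
NUM=zo - signalled by the affix -kol
TOR=em - signalled by the affix -go
VEL=ra - signalled by the affix -m
check: etfagokolm -> etfagokolm -> etefagokolem -> etefagokolem
lemma: etfa; NUM=zo; TOR=em; VEL=ra


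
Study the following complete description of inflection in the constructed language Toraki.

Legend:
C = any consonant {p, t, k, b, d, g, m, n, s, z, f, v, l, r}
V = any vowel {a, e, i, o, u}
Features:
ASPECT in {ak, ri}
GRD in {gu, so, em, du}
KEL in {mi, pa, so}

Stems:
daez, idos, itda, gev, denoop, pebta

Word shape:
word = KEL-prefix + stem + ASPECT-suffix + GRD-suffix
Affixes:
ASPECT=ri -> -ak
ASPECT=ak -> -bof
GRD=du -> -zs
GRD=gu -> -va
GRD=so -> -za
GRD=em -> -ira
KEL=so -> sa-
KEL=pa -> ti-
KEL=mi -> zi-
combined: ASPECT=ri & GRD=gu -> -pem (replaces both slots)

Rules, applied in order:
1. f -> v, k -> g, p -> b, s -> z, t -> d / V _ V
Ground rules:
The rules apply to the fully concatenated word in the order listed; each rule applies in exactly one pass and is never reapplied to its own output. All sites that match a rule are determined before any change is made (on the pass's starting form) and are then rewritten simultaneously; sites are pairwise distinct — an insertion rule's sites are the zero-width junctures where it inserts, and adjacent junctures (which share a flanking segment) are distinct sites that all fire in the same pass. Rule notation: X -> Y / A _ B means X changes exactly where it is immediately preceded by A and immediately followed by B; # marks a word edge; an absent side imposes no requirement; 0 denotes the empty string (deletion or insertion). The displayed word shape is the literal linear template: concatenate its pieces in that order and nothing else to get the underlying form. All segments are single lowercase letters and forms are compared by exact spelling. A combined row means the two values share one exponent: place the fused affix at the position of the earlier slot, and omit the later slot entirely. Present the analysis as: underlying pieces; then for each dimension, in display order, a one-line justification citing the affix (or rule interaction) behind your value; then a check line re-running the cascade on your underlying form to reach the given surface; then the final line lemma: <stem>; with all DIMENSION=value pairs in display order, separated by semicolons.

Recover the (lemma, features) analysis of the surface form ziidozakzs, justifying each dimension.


underlying: zi-idos-ak-zs
ASPECT=ri - signalled by the affix -ak
GRD=du - signalled by the affix -zs
KEL=mi - signalled by the affix zi-
check: ziidosakzs -> ziidozakzs
lemma: idos; ASPECT=ri; GRD=du; KEL=mi


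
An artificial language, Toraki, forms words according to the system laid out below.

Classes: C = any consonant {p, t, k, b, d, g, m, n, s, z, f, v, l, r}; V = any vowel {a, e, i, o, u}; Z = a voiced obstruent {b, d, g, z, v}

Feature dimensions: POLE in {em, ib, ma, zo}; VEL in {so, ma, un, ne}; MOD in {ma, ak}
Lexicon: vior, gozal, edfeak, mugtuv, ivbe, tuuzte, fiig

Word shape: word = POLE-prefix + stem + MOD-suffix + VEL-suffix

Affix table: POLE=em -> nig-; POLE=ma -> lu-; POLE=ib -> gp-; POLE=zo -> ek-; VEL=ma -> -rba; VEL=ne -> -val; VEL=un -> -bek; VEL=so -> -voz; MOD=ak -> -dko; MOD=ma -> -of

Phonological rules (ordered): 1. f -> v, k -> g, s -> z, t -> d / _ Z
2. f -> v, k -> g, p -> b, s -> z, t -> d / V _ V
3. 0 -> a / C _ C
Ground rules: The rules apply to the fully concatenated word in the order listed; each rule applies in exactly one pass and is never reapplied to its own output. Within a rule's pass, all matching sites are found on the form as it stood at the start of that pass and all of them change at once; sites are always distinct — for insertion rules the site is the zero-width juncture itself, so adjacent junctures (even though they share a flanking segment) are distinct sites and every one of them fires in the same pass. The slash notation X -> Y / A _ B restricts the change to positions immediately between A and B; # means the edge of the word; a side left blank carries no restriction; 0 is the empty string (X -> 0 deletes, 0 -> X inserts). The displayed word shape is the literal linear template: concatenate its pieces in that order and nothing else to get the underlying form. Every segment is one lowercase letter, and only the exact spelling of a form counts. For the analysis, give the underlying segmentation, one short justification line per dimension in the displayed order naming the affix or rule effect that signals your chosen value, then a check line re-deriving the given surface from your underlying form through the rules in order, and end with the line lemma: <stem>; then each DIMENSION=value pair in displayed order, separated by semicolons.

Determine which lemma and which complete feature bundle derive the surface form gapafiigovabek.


underlying: gp-fiig-of-bek
POLE=ib - signalled by the affix gp-
VEL=un - signalled by the affix -bek
MOD=ma - signalled by the affix -of
check: gpfiigofbek -> gpfiigovbek -> gpfiigovbek -> gapafiigovabek
lemma: fiig; POLE=ib; VEL=un; MOD=ma


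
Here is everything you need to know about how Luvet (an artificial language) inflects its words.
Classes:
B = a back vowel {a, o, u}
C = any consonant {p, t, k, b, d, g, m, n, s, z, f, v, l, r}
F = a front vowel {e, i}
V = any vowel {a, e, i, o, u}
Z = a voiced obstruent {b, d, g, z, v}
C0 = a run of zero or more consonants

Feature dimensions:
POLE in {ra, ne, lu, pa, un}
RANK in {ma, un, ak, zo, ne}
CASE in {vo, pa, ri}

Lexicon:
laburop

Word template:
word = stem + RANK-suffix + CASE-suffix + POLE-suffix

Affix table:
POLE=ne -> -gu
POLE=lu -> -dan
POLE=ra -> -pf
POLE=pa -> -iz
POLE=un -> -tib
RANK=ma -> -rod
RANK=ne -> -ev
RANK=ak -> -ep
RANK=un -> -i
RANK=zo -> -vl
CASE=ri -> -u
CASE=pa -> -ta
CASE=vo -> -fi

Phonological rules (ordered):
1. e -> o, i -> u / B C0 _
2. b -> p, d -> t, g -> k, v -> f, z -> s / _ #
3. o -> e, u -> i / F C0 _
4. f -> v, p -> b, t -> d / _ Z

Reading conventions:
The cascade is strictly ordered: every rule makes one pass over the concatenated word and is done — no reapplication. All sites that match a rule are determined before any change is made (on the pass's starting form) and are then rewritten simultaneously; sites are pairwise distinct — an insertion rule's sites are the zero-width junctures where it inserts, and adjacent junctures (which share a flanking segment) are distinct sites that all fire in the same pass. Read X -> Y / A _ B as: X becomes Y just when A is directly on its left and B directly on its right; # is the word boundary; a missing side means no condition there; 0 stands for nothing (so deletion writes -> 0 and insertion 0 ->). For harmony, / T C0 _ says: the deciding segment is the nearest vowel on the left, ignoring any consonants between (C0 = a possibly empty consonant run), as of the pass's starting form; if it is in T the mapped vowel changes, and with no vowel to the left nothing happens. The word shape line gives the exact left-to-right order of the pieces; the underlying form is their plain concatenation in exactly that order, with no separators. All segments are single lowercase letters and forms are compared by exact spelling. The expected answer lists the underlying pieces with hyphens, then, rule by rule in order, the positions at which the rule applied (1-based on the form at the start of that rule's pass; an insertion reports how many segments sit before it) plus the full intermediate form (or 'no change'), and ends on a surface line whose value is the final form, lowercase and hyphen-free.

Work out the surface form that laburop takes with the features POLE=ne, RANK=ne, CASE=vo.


underlying: laburop-ev-fi-gu
1. e -> o, i -> u / B C0 _: fires at position(s) 8: laburopovfigu
2. b -> p, d -> t, g -> k, v -> f, z -> s / _ #: no change
3. o -> e, u -> i / F C0 _: fires at position(s) 13: laburopovfigi
4. f -> v, p -> b, t -> d / _ Z: no change
surface: laburopovfigi


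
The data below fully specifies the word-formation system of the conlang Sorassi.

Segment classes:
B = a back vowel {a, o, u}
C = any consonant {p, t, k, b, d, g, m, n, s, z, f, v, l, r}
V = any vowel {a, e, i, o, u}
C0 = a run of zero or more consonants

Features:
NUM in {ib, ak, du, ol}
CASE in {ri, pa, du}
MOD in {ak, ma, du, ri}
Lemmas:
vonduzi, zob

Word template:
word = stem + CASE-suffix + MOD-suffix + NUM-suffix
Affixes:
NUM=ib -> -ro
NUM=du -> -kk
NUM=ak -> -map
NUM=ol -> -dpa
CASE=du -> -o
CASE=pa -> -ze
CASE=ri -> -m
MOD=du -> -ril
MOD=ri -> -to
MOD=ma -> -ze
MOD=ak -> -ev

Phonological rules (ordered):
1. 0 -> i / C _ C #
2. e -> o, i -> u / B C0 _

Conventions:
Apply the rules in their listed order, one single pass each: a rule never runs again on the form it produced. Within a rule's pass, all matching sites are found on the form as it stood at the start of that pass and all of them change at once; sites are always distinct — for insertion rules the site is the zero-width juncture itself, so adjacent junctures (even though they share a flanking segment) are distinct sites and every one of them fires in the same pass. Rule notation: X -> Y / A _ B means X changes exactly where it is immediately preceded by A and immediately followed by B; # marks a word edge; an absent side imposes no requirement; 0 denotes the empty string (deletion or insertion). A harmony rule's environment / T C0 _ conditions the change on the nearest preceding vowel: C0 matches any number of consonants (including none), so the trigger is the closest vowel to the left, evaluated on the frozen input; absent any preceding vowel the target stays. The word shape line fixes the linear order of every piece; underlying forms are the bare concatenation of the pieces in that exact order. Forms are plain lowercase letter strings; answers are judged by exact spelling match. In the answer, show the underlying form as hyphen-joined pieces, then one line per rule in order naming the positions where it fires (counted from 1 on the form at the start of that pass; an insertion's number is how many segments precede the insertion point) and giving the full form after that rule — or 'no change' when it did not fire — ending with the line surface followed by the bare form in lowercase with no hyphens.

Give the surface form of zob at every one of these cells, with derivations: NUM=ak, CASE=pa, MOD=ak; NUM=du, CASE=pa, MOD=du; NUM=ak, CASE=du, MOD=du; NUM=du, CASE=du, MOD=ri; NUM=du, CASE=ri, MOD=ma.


cell NUM=ak, CASE=pa, MOD=ak:
underlying: zob-ze-ev-map
1. 0 -> i / C _ C #: no change
2. e -> o, i -> u / B C0 _: fires at position(s) 5: zobzoevmap
surface: zobzoevmap

cell NUM=du, CASE=pa, MOD=du:
underlying: zob-ze-ril-kk
1. 0 -> i / C _ C #: inserts after position(s) 9: zobzerilkik
2. e -> o, i -> u / B C0 _: fires at position(s) 5: zobzorilkik
surface: zobzorilkik

cell NUM=ak, CASE=du, MOD=du:
underlying: zob-o-ril-map
1. 0 -> i / C _ C #: no change
2. e -> o, i -> u / B C0 _: fires at position(s) 6: zoborulmap
surface: zoborulmap

cell NUM=du, CASE=du, MOD=ri:
underlying: zob-o-to-kk
1. 0 -> i / C _ C #: inserts after position(s) 7: zobotokik
2. e -> o, i -> u / B C0 _: fires at position(s) 8: zobotokuk
surface: zobotokuk

cell NUM=du, CASE=ri, MOD=ma:
underlying: zob-m-ze-kk
1. 0 -> i / C _ C #: inserts after position(s) 7: zobmzekik
2. e -> o, i -> u / B C0 _: fires at position(s) 6: zobmzokik
surface: zobmzokik


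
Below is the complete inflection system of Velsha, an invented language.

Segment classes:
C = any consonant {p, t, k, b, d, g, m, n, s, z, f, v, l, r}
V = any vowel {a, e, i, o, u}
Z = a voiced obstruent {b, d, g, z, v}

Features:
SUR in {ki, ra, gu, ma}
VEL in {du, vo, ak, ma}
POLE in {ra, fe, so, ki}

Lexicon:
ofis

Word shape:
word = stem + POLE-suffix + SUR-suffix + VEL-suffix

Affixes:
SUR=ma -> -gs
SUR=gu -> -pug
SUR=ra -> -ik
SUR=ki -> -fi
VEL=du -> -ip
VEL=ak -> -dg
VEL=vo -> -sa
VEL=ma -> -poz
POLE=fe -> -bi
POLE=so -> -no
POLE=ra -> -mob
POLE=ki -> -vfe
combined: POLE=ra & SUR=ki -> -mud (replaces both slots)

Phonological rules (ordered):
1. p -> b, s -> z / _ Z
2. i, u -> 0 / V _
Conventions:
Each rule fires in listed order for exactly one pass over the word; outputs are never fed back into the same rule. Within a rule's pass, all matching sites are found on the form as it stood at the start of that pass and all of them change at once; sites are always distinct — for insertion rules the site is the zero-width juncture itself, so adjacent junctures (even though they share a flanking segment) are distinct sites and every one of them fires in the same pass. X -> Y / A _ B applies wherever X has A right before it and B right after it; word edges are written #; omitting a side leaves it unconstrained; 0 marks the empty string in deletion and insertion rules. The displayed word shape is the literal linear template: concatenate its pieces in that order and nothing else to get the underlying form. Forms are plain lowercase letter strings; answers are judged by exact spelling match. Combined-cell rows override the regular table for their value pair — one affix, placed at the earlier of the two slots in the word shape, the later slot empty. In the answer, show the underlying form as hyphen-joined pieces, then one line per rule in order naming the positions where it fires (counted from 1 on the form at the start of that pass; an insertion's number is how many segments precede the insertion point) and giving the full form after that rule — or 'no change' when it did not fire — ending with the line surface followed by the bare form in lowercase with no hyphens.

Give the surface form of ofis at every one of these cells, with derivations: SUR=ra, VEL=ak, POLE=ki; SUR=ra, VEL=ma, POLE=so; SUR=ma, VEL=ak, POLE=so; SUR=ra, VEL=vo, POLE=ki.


cell SUR=ra, VEL=ak, POLE=ki:
underlying: ofis-vfe-ik-dg
1. p -> b, s -> z / _ Z: fires at position(s) 4: ofizvfeikdg
2. i, u -> 0 / V _: fires at position(s) 8: ofizvfekdg
surface: ofizvfekdg

cell SUR=ra, VEL=ma, POLE=so:
underlying: ofis-no-ik-poz
1. p -> b, s -> z / _ Z: no change
2. i, u -> 0 / V _: fires at position(s) 7: ofisnokpoz
surface: ofisnokpoz

cell SUR=ma, VEL=ak, POLE=so:
underlying: ofis-no-gs-dg
1. p -> b, s -> z / _ Z: fires at position(s) 8: ofisnogzdg
2. i, u -> 0 / V _: no change
surface: ofisnogzdg

cell SUR=ra, VEL=vo, POLE=ki:
underlying: ofis-vfe-ik-sa
1. p -> b, s -> z / _ Z: fires at position(s) 4: ofizvfeiksa
2. i, u -> 0 / V _: fires at position(s) 8: ofizvfeksa
surface: ofizvfeksa


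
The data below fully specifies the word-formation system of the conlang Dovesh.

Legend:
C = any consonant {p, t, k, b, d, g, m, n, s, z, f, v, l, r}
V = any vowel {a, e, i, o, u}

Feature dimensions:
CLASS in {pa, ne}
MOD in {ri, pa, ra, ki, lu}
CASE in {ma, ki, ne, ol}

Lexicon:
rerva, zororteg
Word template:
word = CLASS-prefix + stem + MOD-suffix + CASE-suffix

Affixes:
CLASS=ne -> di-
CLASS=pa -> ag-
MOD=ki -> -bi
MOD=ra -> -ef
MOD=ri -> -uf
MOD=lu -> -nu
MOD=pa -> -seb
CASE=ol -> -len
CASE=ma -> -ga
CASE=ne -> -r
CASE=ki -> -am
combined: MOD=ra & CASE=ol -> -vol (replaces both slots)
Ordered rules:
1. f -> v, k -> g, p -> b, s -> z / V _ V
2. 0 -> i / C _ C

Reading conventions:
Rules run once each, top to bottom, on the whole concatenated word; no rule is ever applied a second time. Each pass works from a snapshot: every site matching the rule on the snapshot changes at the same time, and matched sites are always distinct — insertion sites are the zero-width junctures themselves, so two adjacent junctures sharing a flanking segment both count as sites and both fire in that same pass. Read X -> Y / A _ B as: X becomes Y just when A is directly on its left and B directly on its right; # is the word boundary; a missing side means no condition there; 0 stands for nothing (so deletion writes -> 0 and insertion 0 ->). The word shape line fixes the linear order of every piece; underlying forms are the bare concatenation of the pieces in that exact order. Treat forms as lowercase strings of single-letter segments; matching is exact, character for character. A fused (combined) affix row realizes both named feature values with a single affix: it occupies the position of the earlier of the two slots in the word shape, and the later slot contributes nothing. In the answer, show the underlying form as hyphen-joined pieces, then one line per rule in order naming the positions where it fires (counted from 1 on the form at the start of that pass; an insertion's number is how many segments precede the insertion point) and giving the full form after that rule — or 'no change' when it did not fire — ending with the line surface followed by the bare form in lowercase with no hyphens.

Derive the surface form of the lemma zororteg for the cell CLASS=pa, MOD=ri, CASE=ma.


underlying: ag-zororteg-uf-ga
1. f -> v, k -> g, p -> b, s -> z / V _ V: no change
2. 0 -> i / C _ C: inserts after position(s) 2, 7, 12: agizororitegufiga
surface: agizororitegufiga


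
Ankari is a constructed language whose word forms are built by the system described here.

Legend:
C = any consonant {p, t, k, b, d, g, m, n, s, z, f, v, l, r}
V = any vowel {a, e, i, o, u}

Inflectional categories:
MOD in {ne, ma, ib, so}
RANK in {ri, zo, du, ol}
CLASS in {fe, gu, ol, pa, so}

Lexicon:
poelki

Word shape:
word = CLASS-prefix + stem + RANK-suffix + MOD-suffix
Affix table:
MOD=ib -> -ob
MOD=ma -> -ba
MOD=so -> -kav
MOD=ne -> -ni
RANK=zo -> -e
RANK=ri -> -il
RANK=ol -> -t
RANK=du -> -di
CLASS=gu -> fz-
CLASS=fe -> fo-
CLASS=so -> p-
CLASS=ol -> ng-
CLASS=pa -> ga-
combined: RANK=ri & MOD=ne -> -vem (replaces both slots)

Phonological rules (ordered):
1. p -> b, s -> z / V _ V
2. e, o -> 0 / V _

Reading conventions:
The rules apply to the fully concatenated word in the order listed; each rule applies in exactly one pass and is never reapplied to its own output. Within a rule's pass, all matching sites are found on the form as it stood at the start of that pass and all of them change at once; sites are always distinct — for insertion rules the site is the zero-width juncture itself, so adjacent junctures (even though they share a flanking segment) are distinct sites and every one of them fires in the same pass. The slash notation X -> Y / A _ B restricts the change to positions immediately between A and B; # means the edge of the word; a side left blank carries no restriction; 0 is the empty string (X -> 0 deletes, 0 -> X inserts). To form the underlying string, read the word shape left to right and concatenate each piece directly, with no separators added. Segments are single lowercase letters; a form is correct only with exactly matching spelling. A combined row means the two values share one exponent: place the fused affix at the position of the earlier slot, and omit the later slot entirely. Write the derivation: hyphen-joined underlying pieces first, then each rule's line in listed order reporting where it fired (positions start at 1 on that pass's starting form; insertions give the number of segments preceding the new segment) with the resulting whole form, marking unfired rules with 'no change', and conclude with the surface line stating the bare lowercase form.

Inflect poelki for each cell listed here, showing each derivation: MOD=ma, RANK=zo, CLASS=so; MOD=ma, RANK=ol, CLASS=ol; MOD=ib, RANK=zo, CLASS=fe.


cell MOD=ma, RANK=zo, CLASS=so:
underlying: p-poelki-e-ba
1. p -> b, s -> z / V _ V: no change
2. e, o -> 0 / V _: fires at position(s) 4, 8: ppolkiba
surface: ppolkiba

cell MOD=ma, RANK=ol, CLASS=ol:
underlying: ng-poelki-t-ba
1. p -> b, s -> z / V _ V: no change
2. e, o -> 0 / V _: fires at position(s) 5: ngpolkitba
surface: ngpolkitba

cell MOD=ib, RANK=zo, CLASS=fe:
underlying: fo-poelki-e-ob
1. p -> b, s -> z / V _ V: fires at position(s) 3: foboelkieob
2. e, o -> 0 / V _: fires at position(s) 5, 9, 10: fobolkib
surface: fobolkib


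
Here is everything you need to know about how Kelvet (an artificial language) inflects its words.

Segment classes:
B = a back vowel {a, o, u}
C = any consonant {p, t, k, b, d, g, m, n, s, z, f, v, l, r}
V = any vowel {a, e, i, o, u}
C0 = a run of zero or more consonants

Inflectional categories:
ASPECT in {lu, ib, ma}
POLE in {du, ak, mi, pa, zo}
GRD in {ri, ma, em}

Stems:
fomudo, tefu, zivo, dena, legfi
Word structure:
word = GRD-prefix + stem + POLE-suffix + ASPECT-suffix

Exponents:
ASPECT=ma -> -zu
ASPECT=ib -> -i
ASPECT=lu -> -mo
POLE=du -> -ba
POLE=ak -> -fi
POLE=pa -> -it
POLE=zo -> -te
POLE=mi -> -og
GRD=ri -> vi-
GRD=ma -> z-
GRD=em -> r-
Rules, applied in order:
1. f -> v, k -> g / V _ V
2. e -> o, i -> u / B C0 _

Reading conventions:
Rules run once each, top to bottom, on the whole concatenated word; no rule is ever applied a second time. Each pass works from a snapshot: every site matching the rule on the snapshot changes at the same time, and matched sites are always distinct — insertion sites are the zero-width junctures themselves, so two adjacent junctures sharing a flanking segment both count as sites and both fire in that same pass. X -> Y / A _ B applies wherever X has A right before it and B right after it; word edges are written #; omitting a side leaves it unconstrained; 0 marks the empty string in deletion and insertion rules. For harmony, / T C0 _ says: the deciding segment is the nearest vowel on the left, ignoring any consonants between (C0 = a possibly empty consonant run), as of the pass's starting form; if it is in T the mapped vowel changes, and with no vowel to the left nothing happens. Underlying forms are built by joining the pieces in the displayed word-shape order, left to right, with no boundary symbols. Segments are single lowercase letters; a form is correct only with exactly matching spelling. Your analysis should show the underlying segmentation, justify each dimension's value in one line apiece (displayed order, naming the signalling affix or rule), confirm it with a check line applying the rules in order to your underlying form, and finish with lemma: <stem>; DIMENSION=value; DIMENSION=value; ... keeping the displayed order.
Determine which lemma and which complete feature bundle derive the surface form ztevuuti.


underlying: z-tefu-it-i
ASPECT=ib - signalled by the affix -i
POLE=pa - signalled by the affix -it
GRD=ma - signalled by the affix z-
check: ztefuiti -> ztevuiti -> ztevuuti
lemma: tefu; ASPECT=ib; POLE=pa; GRD=ma


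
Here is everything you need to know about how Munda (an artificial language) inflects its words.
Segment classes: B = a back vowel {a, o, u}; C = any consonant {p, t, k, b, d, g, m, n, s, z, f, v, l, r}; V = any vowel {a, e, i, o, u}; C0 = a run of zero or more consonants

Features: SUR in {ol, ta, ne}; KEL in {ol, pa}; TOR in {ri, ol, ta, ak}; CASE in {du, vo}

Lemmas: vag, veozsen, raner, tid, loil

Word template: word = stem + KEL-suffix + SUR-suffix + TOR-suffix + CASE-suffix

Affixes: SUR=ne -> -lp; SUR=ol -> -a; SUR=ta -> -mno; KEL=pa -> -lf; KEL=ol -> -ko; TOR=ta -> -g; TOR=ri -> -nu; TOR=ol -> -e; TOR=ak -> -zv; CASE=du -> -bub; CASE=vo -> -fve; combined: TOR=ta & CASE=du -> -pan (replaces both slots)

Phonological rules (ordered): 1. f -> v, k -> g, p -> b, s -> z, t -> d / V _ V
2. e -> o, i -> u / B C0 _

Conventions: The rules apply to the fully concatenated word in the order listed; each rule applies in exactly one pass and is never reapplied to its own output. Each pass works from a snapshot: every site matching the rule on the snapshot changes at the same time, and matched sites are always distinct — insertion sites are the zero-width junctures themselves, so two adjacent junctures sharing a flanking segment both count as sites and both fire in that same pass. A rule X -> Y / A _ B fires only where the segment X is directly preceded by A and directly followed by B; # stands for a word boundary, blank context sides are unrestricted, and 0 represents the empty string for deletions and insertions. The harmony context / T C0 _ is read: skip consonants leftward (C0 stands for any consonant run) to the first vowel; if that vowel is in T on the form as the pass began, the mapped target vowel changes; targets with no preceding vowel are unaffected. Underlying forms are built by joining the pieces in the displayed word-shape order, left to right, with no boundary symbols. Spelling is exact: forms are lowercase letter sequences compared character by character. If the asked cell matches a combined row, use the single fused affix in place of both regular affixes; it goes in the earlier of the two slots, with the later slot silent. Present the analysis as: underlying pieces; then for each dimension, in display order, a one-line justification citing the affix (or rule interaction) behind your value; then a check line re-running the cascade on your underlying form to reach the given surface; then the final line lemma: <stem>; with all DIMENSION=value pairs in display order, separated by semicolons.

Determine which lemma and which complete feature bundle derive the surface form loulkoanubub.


underlying: loil-ko-a-nu-bub
SUR=ol - signalled by the affix -a
KEL=ol - signalled by the affix -ko
TOR=ri - signalled by the affix -nu
CASE=du - signalled by the affix -bub
check: loilkoanubub -> loilkoanubub -> loulkoanubub
lemma: loil; SUR=ol; KEL=ol; TOR=ri; CASE=du


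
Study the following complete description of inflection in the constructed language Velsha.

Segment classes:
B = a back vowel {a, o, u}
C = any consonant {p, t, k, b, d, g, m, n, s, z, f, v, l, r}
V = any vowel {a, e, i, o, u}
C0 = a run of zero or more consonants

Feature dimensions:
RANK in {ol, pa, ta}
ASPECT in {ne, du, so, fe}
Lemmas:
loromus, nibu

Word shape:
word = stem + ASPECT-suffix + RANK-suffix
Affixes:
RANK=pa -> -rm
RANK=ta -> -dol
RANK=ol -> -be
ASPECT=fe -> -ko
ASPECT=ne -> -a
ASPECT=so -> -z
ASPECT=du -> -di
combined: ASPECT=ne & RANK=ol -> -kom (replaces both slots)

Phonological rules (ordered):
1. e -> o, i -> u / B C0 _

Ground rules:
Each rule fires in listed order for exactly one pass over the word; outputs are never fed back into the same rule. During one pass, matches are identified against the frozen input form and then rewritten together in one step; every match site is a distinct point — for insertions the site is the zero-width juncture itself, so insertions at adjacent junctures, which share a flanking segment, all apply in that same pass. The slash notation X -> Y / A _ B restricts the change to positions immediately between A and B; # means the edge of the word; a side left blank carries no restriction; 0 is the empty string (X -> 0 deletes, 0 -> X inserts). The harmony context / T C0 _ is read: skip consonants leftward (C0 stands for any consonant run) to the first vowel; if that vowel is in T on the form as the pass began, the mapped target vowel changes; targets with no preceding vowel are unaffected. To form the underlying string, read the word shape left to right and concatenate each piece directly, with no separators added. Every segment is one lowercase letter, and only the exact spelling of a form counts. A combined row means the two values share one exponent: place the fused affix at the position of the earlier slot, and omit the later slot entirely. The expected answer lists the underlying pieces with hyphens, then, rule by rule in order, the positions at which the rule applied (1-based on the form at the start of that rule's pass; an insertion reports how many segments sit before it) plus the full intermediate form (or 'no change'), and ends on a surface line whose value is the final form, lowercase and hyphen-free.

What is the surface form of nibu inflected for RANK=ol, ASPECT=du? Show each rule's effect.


underlying: nibu-di-be
1. e -> o, i -> u / B C0 _: fires at position(s) 6: nibudube
surface: nibudube


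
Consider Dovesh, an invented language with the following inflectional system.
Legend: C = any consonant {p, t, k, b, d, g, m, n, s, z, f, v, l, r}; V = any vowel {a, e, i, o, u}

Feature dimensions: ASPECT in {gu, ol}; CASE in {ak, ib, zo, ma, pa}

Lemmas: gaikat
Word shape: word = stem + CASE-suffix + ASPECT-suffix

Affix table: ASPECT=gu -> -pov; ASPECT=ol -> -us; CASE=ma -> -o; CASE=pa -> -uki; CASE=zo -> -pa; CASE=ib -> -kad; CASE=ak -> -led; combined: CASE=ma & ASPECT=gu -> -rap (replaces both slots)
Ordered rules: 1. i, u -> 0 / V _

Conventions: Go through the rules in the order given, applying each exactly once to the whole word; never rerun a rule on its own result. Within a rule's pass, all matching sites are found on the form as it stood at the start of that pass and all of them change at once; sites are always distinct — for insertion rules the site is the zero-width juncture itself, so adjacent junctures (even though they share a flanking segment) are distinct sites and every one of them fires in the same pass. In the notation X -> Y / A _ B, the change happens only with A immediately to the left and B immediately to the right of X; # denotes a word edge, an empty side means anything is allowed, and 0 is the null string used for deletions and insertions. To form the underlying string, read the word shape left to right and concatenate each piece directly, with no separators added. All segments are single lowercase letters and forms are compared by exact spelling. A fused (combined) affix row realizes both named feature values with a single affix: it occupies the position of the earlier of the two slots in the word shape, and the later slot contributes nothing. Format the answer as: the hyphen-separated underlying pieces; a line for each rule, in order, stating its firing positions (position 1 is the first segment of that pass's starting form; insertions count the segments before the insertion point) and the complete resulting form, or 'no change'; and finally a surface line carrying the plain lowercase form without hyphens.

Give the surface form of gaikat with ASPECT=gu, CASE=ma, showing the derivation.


underlying: gaikat-rap
1. i, u -> 0 / V _: fires at position(s) 3: gakatrap
surface: gakatrap
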